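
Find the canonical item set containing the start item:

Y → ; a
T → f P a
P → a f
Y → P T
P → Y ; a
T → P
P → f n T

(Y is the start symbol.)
First, augment the grammar with Y' → Y
I₀ = CLOSURE({ [Y' → . Y] }):
  [Y' → . Y] has the dot before Y: add [Y → . ; a], [Y → . P T]
  [Y → . P T] has the dot before P: add [P → . a f], [P → . Y ; a], [P → . f n T]
No further items can be added.

I₀ = { [P → . Y ; a], [P → . a f], [P → . f n T], [Y → . ; a], [Y → . P T], [Y' → . Y] }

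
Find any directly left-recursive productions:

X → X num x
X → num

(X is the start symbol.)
Yes, X is left-recursive

X → X num x: LEFT RECURSIVE (starts with X)
X → num: starts with num

The grammar has direct left recursion on: X.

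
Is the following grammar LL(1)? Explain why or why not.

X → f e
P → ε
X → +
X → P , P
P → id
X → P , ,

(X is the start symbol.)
Relevant sets:
  FIRST(P) = { 'id', ε }
  FOLLOW(P) = { $, ',' }

For X:
  PREDICT(X → f e) = { 'f' }
  PREDICT(X → '+') = { '+' }
  PREDICT(X → P ',' P) = { ',', 'id' }
  PREDICT(X → P ',' ',') = { ',', 'id' }
For P:
  PREDICT(P → ε) = { $, ',' }
  PREDICT(P → id) = { 'id' }

Conflict found: Predict set conflict for X: { ',', 'id' }
The grammar is NOT LL(1).

Answer: No. Predict set conflict for X: { ',', 'id' }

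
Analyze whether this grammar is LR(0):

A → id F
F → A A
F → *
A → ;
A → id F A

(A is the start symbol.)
No. Shift-reduce conflict between [A → id F .] and [A → . ;]

Augment with A' → A and build the canonical LR(0) collection (I0 = CLOSURE({[A' → . A]}), then GOTO on every symbol after a dot until no new states appear). It has 9 states:
  I0: { [A → . ;], [A → . id F A], [A → . id F], [A' → . A] }  — shift
  I1: { [A → ; .] }  — reduce
  I2: { [A' → A .] }  — accept
  I3: { [A → . ;], [A → . id F A], [A → . id F], [A → id . F A], [A → id . F], [F → . *], [F → . A A] }  — shift
  I4: { [F → * .] }  — reduce
  I5: { [A → . ;], [A → . id F A], [A → . id F], [F → A . A] }  — shift
  I6: { [A → . ;], [A → . id F A], [A → . id F], [A → id F . A], [A → id F .] }  — shift, reduce
  I7: { [A → id F A .] }  — reduce
  I8: { [F → A A .] }  — reduce

Conflict in state I6:
  Shift-reduce conflict between [A → id F .] and [A → . ;]
So the grammar is NOT LR(0).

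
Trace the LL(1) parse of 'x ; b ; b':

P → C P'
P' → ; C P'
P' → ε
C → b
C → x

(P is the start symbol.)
Stack is shown with the top on the left.

Stack     Input        Action
-----------------------------
P $       x ; b ; b $  output P → C P'
C P' $    x ; b ; b $  output C → x
x P' $    x ; b ; b $  match 'x'
P' $      ; b ; b $    output P' → ; C P'
; C P' $  ; b ; b $    match ';'
C P' $    b ; b $      output C → b
b P' $    b ; b $      match 'b'
P' $      ; b $        output P' → ; C P'
; C P' $  ; b $        match ';'
C P' $    b $          output C → b
b P' $    b $          match 'b'
P' $      $            output P' → ε
$         $            accept

The string is accepted.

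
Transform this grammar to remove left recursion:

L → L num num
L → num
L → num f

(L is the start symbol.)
L → num L'
L → num f L'
L' → num num L'
L' → ε

L is directly left-recursive. The standard transformation for
  A → A α₁ | ... | A α_m | β₁ | ... | β_n
is
  A  → β₁ A' | ... | β_n A'
  A' → α₁ A' | ... | α_m A' | ε

L → num becomes L → num L'
L → num f becomes L → num f L'
L → L num num becomes L' → num num L'
Add L' → ε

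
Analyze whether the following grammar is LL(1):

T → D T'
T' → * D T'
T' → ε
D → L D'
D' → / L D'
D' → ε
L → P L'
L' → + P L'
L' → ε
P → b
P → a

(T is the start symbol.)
Relevant sets:
  FOLLOW(T') = { $ }
  FOLLOW(D') = { $, '*' }
  FOLLOW(L') = { $, '*', '/' }

For T':
  PREDICT(T' → '*' D T') = { '*' }
  PREDICT(T' → ε) = { $ }
For D':
  PREDICT(D' → '/' L D') = { '/' }
  PREDICT(D' → ε) = { $, '*' }
For L':
  PREDICT(L' → '+' P L') = { '+' }
  PREDICT(L' → ε) = { $, '*', '/' }
For P:
  PREDICT(P → b) = { 'b' }
  PREDICT(P → a) = { 'a' }
T, D, L have a single production, so nothing to check there.

All predict sets are disjoint. The grammar IS LL(1).

Answer: Yes, the grammar is LL(1).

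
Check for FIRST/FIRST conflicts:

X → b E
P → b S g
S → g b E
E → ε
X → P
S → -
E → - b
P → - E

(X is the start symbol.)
Yes. X → b E / X → P on { 'b' }

A FIRST/FIRST conflict occurs when two productions N → α and N → β for the same non-terminal have FIRST(α) ∩ FIRST(β) ≠ ∅ (with ε ∈ FIRST of a nullable right-hand side, so two nullable alternatives also conflict).

FIRST sets of the non-terminals at (or reachable through a nullable prefix from) the front of some alternative:
  FIRST(P) = { '-', 'b' }

Productions for X:
  X → b E: FIRST = { 'b' }
  X → P: FIRST = { '-', 'b' }
Productions for P:
  P → b S g: FIRST = { 'b' }
  P → - E: FIRST = { '-' }
Productions for S:
  S → g b E: FIRST = { 'g' }
  S → -: FIRST = { '-' }
Productions for E:
  E → ε: FIRST = { ε }
  E → - b: FIRST = { '-' }

Conflict for X: X → b E and X → P
  Overlap: { 'b' }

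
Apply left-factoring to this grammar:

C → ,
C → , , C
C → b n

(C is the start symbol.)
C → , C'
C' → ε
C' → , C
C → b n

Left-factoring transforms A → αβ₁ | αβ₂ into A → αA' and A' → β₁ | β₂
(α is the longest common prefix among the alternatives). Repeat until
no nonterminal has two alternatives with a common prefix.

Round 1: C has alternatives sharing prefix ','. Introduce C': C → , C'
  Add: C' → ε
  Add: C' → , C

No remaining common prefixes — done.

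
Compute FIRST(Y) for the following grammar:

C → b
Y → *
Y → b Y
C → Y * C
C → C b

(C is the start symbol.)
{ '*', 'b' }

From Y → *:
  - '*' is a terminal: add '*' and stop
From Y → b Y:
  - b is a terminal: add 'b' and stop

Collecting: FIRST(Y) = { '*', 'b' }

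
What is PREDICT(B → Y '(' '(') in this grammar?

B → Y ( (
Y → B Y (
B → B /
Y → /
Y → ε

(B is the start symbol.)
PREDICT(B → Y '(' '(') = (FIRST(RHS) \ {ε}) ∪ (FOLLOW(B) if ε ∈ FIRST(RHS), i.e. RHS ⇒* ε)
FIRST(Y) = { '(', '/', ε }
FIRST(Y '(' '(') = { '(', '/' }
ε ∉ FIRST(Y '(' '('), so FOLLOW(B) is not added.
PREDICT(B → Y '(' '(') = { '(', '/' }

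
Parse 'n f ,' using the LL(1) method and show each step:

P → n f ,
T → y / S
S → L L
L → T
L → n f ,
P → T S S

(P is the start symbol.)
LL(1) parsing maintains a stack (initially the start symbol over $) and the input. At each step: if the stack top is a terminal, match it against the current input token; if it is a non-terminal N, replace it with the RHS of M[N, lookahead] (the unique production whose predict set contains the lookahead).

Stack is shown with the top on the left.

Stack    Input    Action
------------------------
P $      n f , $  output P → n f ,
n f , $  n f , $  match 'n'
f , $    f , $    match 'f'
, $      , $      match ','
$        $        accept

The string is accepted.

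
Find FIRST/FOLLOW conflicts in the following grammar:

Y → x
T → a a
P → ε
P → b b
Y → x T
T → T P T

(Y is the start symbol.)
No FIRST/FOLLOW conflicts.

Nullable non-terminals: P.

P: nullable alternative(s) P → ε; FOLLOW(P) = { 'a' }
  P → ε: FIRST \ {ε} = { } — this is the only nullable alternative, skip
  P → b b: FIRST \ {ε} = { 'b' } — disjoint from FOLLOW(P)

T, Y have no nullable alternative, so no FIRST/FOLLOW check is needed there.

No FIRST/FOLLOW conflicts found.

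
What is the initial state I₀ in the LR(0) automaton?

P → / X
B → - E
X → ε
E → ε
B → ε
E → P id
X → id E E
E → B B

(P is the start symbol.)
{ [P → . / X], [P' → . P] }

First, augment the grammar with P' → P
I₀ = CLOSURE({ [P' → . P] }):
  [P' → . P] has the dot before P: add [P → . / X]
No further items can be added.

I₀ = { [P → . / X], [P' → . P] }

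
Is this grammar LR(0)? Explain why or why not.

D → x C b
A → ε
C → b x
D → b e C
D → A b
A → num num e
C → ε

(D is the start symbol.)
A grammar is LR(0) if no state in the canonical LR(0) collection has:
  - both a shift item (dot before a terminal) and a complete item (shift-reduce conflict), or
  - two or more complete items (reduce-reduce conflict; the accept item [D' → D .] counts as a complete item here).

Augment with D' → D and build the canonical LR(0) collection (I0 = CLOSURE({[D' → . D]}), then GOTO on every symbol after a dot until no new states appear). It has 15 states:
  I0: { [A → . num num e], [A → .], [D → . A b], [D → . b e C], [D → . x C b], [D' → . D] }  — shift, reduce
  I1: { [D → A . b] }  — shift
  I2: { [D' → D .] }  — accept
  I3: { [D → b . e C] }  — shift
  I4: { [A → num . num e] }  — shift
  I5: { [C → . b x], [C → .], [D → x . C b] }  — shift, reduce
  I6: { [D → x C . b] }  — shift
  I7: { [C → b . x] }  — shift
  I8: { [C → b x .] }  — reduce
  I9: { [D → x C b .] }  — reduce
  I10: { [A → num num . e] }  — shift
  I11: { [A → num num e .] }  — reduce
  I12: { [C → . b x], [C → .], [D → b e . C] }  — shift, reduce
  I13: { [D → b e C .] }  — reduce
  I14: { [D → A b .] }  — reduce

Conflict in state I0:
  Shift-reduce conflict between [A → .] and [A → . num num e]
So the grammar is NOT LR(0).

Answer: No. Shift-reduce conflict between [A → .] and [A → . num num e]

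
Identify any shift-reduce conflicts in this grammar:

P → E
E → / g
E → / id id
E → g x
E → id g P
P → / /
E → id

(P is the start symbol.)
Augment with P' → P and build the canonical LR(0) collection (I0 = CLOSURE({[P' → . P]}), then GOTO on every symbol after a dot until no new states appear). It has 13 states:
  I0: { [E → . / g], [E → . / id id], [E → . g x], [E → . id g P], [E → . id], [P → . / /], [P → . E], [P' → . P] }  — shift
  I1: { [E → / . g], [E → / . id id], [P → / . /] }  — shift
  I2: { [P → E .] }  — reduce
  I3: { [P' → P .] }  — accept
  I4: { [E → g . x] }  — shift
  I5: { [E → id . g P], [E → id .] }  — shift, reduce
  I6: { [E → . / g], [E → . / id id], [E → . g x], [E → . id g P], [E → . id], [E → id g . P], [P → . / /], [P → . E] }  — shift
  I7: { [E → id g P .] }  — reduce
  I8: { [E → g x .] }  — reduce
  I9: { [P → / / .] }  — reduce
  I10: { [E → / g .] }  — reduce
  I11: { [E → / id . id] }  — shift
  I12: { [E → / id id .] }  — reduce

I5 contains reduce item [E → id .] and shift item [E → id . g P] — shift-reduce conflict.

Answer: Yes — I5: [E → id .] vs [E → id . g P]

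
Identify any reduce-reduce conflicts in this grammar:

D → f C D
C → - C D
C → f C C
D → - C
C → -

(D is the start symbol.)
No reduce-reduce conflicts

Augment with D' → D and build the canonical LR(0) collection (I0 = CLOSURE({[D' → . D]}), then GOTO on every symbol after a dot until no new states appear). It has 13 states:
  I0: { [D → . - C], [D → . f C D], [D' → . D] }  — shift
  I1: { [C → . - C D], [C → . -], [C → . f C C], [D → - . C] }  — shift
  I2: { [D' → D .] }  — accept
  I3: { [C → . - C D], [C → . -], [C → . f C C], [D → f . C D] }  — shift
  I4: { [C → - . C D], [C → - .], [C → . - C D], [C → . -], [C → . f C C] }  — shift, reduce
  I5: { [D → . - C], [D → . f C D], [D → f C . D] }  — shift
  I6: { [C → . - C D], [C → . -], [C → . f C C], [C → f . C C] }  — shift
  I7: { [C → . - C D], [C → . -], [C → . f C C], [C → f C . C] }  — shift
  I8: { [C → f C C .] }  — reduce
  I9: { [D → f C D .] }  — reduce
  I10: { [C → - C . D], [D → . - C], [D → . f C D] }  — shift
  I11: { [C → - C D .] }  — reduce
  I12: { [D → - C .] }  — reduce

No state contains more than one complete item.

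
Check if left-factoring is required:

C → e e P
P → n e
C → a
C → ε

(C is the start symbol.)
Left-factoring is needed when two productions for the same non-terminal
share a common prefix on the right-hand side.

Productions for C:
  C → e e P
  C → a
  C → ε

No common prefixes found.

Answer: No, left-factoring is not needed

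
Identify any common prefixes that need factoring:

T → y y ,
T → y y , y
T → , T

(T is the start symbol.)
Left-factoring is needed when two productions for the same non-terminal
share a common prefix on the right-hand side.

Productions for T:
  T → y y ,
  T → y y , y
  T → , T

Found common prefix 'y y ,' in productions for T

Answer: Yes, T has productions with common prefix 'y y ,'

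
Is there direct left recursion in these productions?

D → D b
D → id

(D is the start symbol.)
Direct left recursion occurs when N → N α for some non-terminal N (the right-hand side begins with the left-hand side itself).

D → D b: LEFT RECURSIVE (starts with D)
D → id: starts with id

The grammar has direct left recursion on: D.

Answer: Yes, D is left-recursive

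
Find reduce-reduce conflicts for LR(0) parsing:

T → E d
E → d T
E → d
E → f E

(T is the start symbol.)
A reduce-reduce conflict occurs when an LR(0) state has two complete items [A → α .] and [B → β .] — both call for a reduction, and with no lookahead the parser cannot choose between them.

Augment with T' → T and build the canonical LR(0) collection (I0 = CLOSURE({[T' → . T]}), then GOTO on every symbol after a dot until no new states appear). It has 8 states:
  I0: { [E → . d T], [E → . d], [E → . f E], [T → . E d], [T' → . T] }  — shift
  I1: { [T → E . d] }  — shift
  I2: { [T' → T .] }  — accept
  I3: { [E → . d T], [E → . d], [E → . f E], [E → d . T], [E → d .], [T → . E d] }  — shift, reduce
  I4: { [E → . d T], [E → . d], [E → . f E], [E → f . E] }  — shift
  I5: { [E → f E .] }  — reduce
  I6: { [E → d T .] }  — reduce
  I7: { [T → E d .] }  — reduce

No state contains more than one complete item.

Answer: No reduce-reduce conflicts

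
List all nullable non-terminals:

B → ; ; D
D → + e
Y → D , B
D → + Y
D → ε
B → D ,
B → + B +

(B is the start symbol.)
ε-productions: D → ε
So D is immediately nullable.
No further non-terminal can be added: every production for the remaining non-terminals contains a terminal or a non-nullable non-terminal.
Nullable = { 'D' }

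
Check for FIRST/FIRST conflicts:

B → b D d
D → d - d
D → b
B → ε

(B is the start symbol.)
A FIRST/FIRST conflict occurs when two productions N → α and N → β for the same non-terminal have FIRST(α) ∩ FIRST(β) ≠ ∅ (with ε ∈ FIRST of a nullable right-hand side, so two nullable alternatives also conflict).

Productions for B:
  B → b D d: FIRST = { 'b' }
  B → ε: FIRST = { ε }
Productions for D:
  D → d - d: FIRST = { 'd' }
  D → b: FIRST = { 'b' }

All alternatives of each non-terminal have pairwise disjoint FIRST sets.

Answer: No FIRST/FIRST conflicts.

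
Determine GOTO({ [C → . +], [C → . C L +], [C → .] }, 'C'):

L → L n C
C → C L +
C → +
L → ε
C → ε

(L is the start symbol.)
{ [C → C . L +], [L → . L n C], [L → .] }

GOTO(I, 'C') = CLOSURE({ [A → αX.β] : [A → α.Xβ] ∈ I, X = 'C' })

Items with dot before 'C', with the dot advanced:
  [C → . C L +] → [C → C . L +]
Closure of the advanced items:
  [C → C . L +] has the dot before L: add [L → . L n C], [L → .]

GOTO = { [C → C . L +], [L → . L n C], [L → .] }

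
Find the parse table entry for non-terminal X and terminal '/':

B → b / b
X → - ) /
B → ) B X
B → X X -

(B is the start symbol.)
To find M[X, '/'], we find productions for X where '/' is in the predict set (PREDICT(N → α) = (FIRST(α) \ {ε}) ∪ (FOLLOW(N) if α ⇒* ε)).

X → - ) /: PREDICT = { '-' }

M[X, '/'] is empty (no production applies)

Answer: Empty (error entry)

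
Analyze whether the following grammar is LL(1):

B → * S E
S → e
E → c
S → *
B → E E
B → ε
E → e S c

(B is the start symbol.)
Relevant sets:
  FIRST(E) = { 'c', 'e' }
  FOLLOW(B) = { $ }

For B:
  PREDICT(B → '*' S E) = { '*' }
  PREDICT(B → E E) = { 'c', 'e' }
  PREDICT(B → ε) = { $ }
For S:
  PREDICT(S → e) = { 'e' }
  PREDICT(S → '*') = { '*' }
For E:
  PREDICT(E → c) = { 'c' }
  PREDICT(E → e S c) = { 'e' }

All predict sets are disjoint. The grammar IS LL(1).

Answer: Yes, the grammar is LL(1).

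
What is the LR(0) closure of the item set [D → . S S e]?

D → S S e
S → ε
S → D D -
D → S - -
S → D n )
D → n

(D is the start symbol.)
{ [D → . S - -], [D → . S S e], [D → . n], [S → . D D -], [S → . D n )], [S → .] }

Start with: [D → . S S e]
  [D → . S S e] has the dot before S: add [S → .], [S → . D D -], [S → . D n )]
  [S → . D D -] has the dot before D: add [D → . S - -], [D → . n]
No further items can be added.

CLOSURE = { [D → . S - -], [D → . S S e], [D → . n], [S → . D D -], [S → . D n )], [S → .] }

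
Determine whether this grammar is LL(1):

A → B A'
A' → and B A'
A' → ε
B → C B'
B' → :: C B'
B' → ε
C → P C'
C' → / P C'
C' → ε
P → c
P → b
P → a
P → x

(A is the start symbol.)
Yes, the grammar is LL(1).

A grammar is LL(1) if for each non-terminal N with multiple productions, the predict sets of those productions are pairwise disjoint, where PREDICT(N → α) = (FIRST(α) \ {ε}) ∪ (FOLLOW(N) if α ⇒* ε).

Relevant sets:
  FOLLOW(A') = { $ }
  FOLLOW(B') = { $, 'and' }
  FOLLOW(C') = { $, '::', 'and' }

For A':
  PREDICT(A' → and B A') = { 'and' }
  PREDICT(A' → ε) = { $ }
For B':
  PREDICT(B' → :: C B') = { '::' }
  PREDICT(B' → ε) = { $, 'and' }
For C':
  PREDICT(C' → '/' P C') = { '/' }
  PREDICT(C' → ε) = { $, '::', 'and' }
For P:
  PREDICT(P → c) = { 'c' }
  PREDICT(P → b) = { 'b' }
  PREDICT(P → a) = { 'a' }
  PREDICT(P → x) = { 'x' }
A, B, C have a single production, so nothing to check there.

All predict sets are disjoint. The grammar IS LL(1).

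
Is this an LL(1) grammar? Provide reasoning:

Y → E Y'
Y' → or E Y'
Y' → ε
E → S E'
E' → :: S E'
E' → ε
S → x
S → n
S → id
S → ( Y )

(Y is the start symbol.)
Yes, the grammar is LL(1).

Relevant sets:
  FOLLOW(Y') = { $, ')' }
  FOLLOW(E') = { $, ')', 'or' }

For Y':
  PREDICT(Y' → or E Y') = { 'or' }
  PREDICT(Y' → ε) = { $, ')' }
For E':
  PREDICT(E' → :: S E') = { '::' }
  PREDICT(E' → ε) = { $, ')', 'or' }
For S:
  PREDICT(S → x) = { 'x' }
  PREDICT(S → n) = { 'n' }
  PREDICT(S → id) = { 'id' }
  PREDICT(S → '(' Y ')') = { '(' }
Y, E have a single production, so nothing to check there.

All predict sets are disjoint. The grammar IS LL(1).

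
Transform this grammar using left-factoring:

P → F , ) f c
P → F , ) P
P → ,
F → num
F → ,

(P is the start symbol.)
P → F , ) P'
P' → f c
P' → P
P → ,
F → num
F → ,

Left-factoring transforms A → αβ₁ | αβ₂ into A → αA' and A' → β₁ | β₂
(α is the longest common prefix among the alternatives). Repeat until
no nonterminal has two alternatives with a common prefix.

Round 1: P has alternatives sharing prefix 'F , )'. Introduce P': P → F , ) P'
  Add: P' → f c
  Add: P' → P

No remaining common prefixes — done.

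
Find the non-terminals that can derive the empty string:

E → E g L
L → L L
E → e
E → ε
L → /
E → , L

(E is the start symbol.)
A non-terminal is nullable if it can derive ε (the empty string): either it has an ε-production, or it has a production whose right-hand side consists entirely of nullable non-terminals.

ε-productions: E → ε
So E is immediately nullable.
No further non-terminal can be added: every production for the remaining non-terminals contains a terminal or a non-nullable non-terminal.
Nullable = { 'E' }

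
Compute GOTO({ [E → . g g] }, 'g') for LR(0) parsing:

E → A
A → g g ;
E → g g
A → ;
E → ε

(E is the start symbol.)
GOTO(I, 'g') = CLOSURE({ [A → αX.β] : [A → α.Xβ] ∈ I, X = 'g' })

Items with dot before 'g', with the dot advanced:
  [E → . g g] → [E → g . g]
Closure adds nothing (no advanced item has the dot before a non-terminal).

GOTO = { [E → g . g] }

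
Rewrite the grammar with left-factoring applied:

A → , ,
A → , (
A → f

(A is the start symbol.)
A → , A'
A' → ,
A' → (
A → f

Left-factoring transforms A → αβ₁ | αβ₂ into A → αA' and A' → β₁ | β₂
(α is the longest common prefix among the alternatives). Repeat until
no nonterminal has two alternatives with a common prefix.

Round 1: A has alternatives sharing prefix ','. Introduce A': A → , A'
  Add: A' → ,
  Add: A' → (

No remaining common prefixes — done.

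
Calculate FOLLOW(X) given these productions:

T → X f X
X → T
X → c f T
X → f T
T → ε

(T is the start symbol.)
{ $, 'f' }

In T → X f X: X is followed by f X, add FIRST(f X) \ {ε} = { 'f' }
In T → X f X: X is at the end, add FOLLOW(T)

The FOLLOW sets referred to above (computed the same way, to a fixed point):
  FOLLOW(T) = { $, 'f' }

Taking the union: FOLLOW(X) = { $, 'f' }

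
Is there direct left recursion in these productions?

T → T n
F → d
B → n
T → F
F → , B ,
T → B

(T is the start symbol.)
Yes, T is left-recursive

Direct left recursion occurs when N → N α for some non-terminal N (the right-hand side begins with the left-hand side itself).

T → T n: LEFT RECURSIVE (starts with T)
F → d: starts with d
B → n: starts with n
T → F: starts with F
F → , B ,: starts with ','
T → B: starts with B

The grammar has direct left recursion on: T.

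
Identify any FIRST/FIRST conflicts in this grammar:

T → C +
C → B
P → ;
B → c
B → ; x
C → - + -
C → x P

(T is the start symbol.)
No FIRST/FIRST conflicts.

A FIRST/FIRST conflict occurs when two productions N → α and N → β for the same non-terminal have FIRST(α) ∩ FIRST(β) ≠ ∅ (with ε ∈ FIRST of a nullable right-hand side, so two nullable alternatives also conflict).

FIRST sets of the non-terminals at (or reachable through a nullable prefix from) the front of some alternative:
  FIRST(B) = { ';', 'c' }

Productions for C:
  C → B: FIRST = { ';', 'c' }
  C → - + -: FIRST = { '-' }
  C → x P: FIRST = { 'x' }
Productions for B:
  B → c: FIRST = { 'c' }
  B → ; x: FIRST = { ';' }
T, P have only one production, so no FIRST/FIRST conflict is possible there.

All alternatives of each non-terminal have pairwise disjoint FIRST sets.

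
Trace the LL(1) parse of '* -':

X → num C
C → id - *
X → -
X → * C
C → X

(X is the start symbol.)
Stack is shown with the top on the left.

Stack  Input  Action
--------------------
X $    * - $  output X → * C
* C $  * - $  match '*'
C $    - $    output C → X
X $    - $    output X → -
- $    - $    match '-'
$      $      accept

The string is accepted.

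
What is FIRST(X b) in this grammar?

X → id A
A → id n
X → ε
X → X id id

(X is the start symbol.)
FIRST sets of the non-terminals involved (from the grammar, by fixed-point iteration):
  FIRST(X) = { 'id', ε }

To compute FIRST(X b), process the symbols left to right:
Symbol X is a non-terminal. Add FIRST(X) \ {ε} = { 'id' }
X is nullable (ε ∈ FIRST(X)), continue to the next symbol.
Symbol b is a terminal. Add 'b' and stop.
FIRST(X b) = { 'b', 'id' }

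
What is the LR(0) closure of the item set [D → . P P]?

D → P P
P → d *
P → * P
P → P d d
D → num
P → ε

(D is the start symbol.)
{ [D → . P P], [P → . * P], [P → . P d d], [P → . d *], [P → .] }

To compute CLOSURE, for each item [A → α.Bβ] where B is a non-terminal, add [B → .γ] for all productions B → γ; repeat for the newly added items until nothing changes.

Start with: [D → . P P]
  [D → . P P] has the dot before P: add [P → . d *], [P → . * P], [P → . P d d], [P → .]
No further items can be added.

CLOSURE = { [D → . P P], [P → . * P], [P → . P d d], [P → . d *], [P → .] }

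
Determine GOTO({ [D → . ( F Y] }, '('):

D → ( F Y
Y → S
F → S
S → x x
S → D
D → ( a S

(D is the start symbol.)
GOTO(I, '(') = CLOSURE({ [A → αX.β] : [A → α.Xβ] ∈ I, X = '(' })

Items with dot before '(', with the dot advanced:
  [D → . ( F Y] → [D → ( . F Y]
Closure of the advanced items:
  [D → ( . F Y] has the dot before F: add [F → . S]
  [F → . S] has the dot before S: add [S → . x x], [S → . D]
  [S → . D] has the dot before D: add [D → . ( F Y], [D → . ( a S]

GOTO = { [D → ( . F Y], [D → . ( F Y], [D → . ( a S], [F → . S], [S → . D], [S → . x x] }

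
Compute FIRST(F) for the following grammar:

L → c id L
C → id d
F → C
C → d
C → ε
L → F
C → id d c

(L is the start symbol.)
To compute FIRST(F), examine every production with F on the left-hand side, reading each right-hand side left to right until a non-nullable symbol is reached.

FIRST sets of the other non-terminals involved (by the same procedure, iterated to a fixed point):
  FIRST(C) = { 'd', 'id', ε }

From F → C:
  - C is a non-terminal: add FIRST(C) \ {ε} = { 'd', 'id' }
    C is nullable and nothing follows, so the whole right-hand side can vanish: ε ∈ FIRST(F)

Collecting: FIRST(F) = { 'd', 'id', ε }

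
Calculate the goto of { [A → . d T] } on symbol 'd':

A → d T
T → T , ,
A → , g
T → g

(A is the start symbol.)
GOTO(I, 'd') = CLOSURE({ [A → αX.β] : [A → α.Xβ] ∈ I, X = 'd' })

Items with dot before 'd', with the dot advanced:
  [A → . d T] → [A → d . T]
Closure of the advanced items:
  [A → d . T] has the dot before T: add [T → . T , ,], [T → . g]

GOTO = { [A → d . T], [T → . T , ,], [T → . g] }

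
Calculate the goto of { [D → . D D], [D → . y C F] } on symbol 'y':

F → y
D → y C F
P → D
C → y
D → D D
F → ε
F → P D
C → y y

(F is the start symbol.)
GOTO(I, 'y') = CLOSURE({ [A → αX.β] : [A → α.Xβ] ∈ I, X = 'y' })

Items with dot before 'y', with the dot advanced:
  [D → . y C F] → [D → y . C F]
Closure of the advanced items:
  [D → y . C F] has the dot before C: add [C → . y], [C → . y y]

GOTO = { [C → . y y], [C → . y], [D → y . C F] }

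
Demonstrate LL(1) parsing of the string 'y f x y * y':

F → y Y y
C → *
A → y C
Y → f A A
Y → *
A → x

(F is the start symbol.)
LL(1) parsing maintains a stack (initially the start symbol over $) and the input. At each step: if the stack top is a terminal, match it against the current input token; if it is a non-terminal N, replace it with the RHS of M[N, lookahead] (the unique production whose predict set contains the lookahead).

Stack is shown with the top on the left.

Stack      Input          Action
--------------------------------
F $        y f x y * y $  output F → y Y y
y Y y $    y f x y * y $  match 'y'
Y y $      f x y * y $    output Y → f A A
f A A y $  f x y * y $    match 'f'
A A y $    x y * y $      output A → x
x A y $    x y * y $      match 'x'
A y $      y * y $        output A → y C
y C y $    y * y $        match 'y'
C y $      * y $          output C → *
* y $      * y $          match '*'
y $        y $            match 'y'
$          $              accept

The string is accepted.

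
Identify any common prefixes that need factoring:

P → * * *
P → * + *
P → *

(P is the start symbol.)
Yes, P has productions with common prefix '*'

Left-factoring is needed when two productions for the same non-terminal
share a common prefix on the right-hand side.

Productions for P:
  P → * * *
  P → * + *
  P → *

Found common prefix '*' in productions for P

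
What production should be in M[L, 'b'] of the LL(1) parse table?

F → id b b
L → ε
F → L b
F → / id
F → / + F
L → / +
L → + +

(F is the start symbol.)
L → ε

To find M[L, 'b'], we find productions for L where 'b' is in the predict set (PREDICT(N → α) = (FIRST(α) \ {ε}) ∪ (FOLLOW(N) if α ⇒* ε)).

Relevant sets:
  FOLLOW(L) = { 'b' }

L → ε: PREDICT = { 'b' }
  'b' is in predict set, so this production goes in M[L, 'b']
L → / +: PREDICT = { '/' }
L → + +: PREDICT = { '+' }

M[L, 'b'] = L → ε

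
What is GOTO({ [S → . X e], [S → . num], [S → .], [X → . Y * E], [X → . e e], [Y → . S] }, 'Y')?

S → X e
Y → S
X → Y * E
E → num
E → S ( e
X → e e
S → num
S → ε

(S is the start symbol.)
{ [X → Y . * E] }

GOTO(I, 'Y') = CLOSURE({ [A → αX.β] : [A → α.Xβ] ∈ I, X = 'Y' })

Items with dot before 'Y', with the dot advanced:
  [X → . Y * E] → [X → Y . * E]
Closure adds nothing (no advanced item has the dot before a non-terminal).

GOTO = { [X → Y . * E] }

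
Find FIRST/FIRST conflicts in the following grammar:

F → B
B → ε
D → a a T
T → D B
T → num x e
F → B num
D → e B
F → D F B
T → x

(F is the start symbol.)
No FIRST/FIRST conflicts.

FIRST sets of the non-terminals at (or reachable through a nullable prefix from) the front of some alternative:
  FIRST(B) = { ε }
  FIRST(D) = { 'a', 'e' }

Productions for F:
  F → B: FIRST = { ε }
  F → B num: FIRST = { 'num' }
  F → D F B: FIRST = { 'a', 'e' }
Productions for D:
  D → a a T: FIRST = { 'a' }
  D → e B: FIRST = { 'e' }
Productions for T:
  T → D B: FIRST = { 'a', 'e' }
  T → num x e: FIRST = { 'num' }
  T → x: FIRST = { 'x' }
B has only one production, so no FIRST/FIRST conflict is possible there.

All alternatives of each non-terminal have pairwise disjoint FIRST sets.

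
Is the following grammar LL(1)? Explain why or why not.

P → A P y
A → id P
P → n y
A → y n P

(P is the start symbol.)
A grammar is LL(1) if for each non-terminal N with multiple productions, the predict sets of those productions are pairwise disjoint, where PREDICT(N → α) = (FIRST(α) \ {ε}) ∪ (FOLLOW(N) if α ⇒* ε).

Relevant sets:
  FIRST(A) = { 'id', 'y' }

For P:
  PREDICT(P → A P y) = { 'id', 'y' }
  PREDICT(P → n y) = { 'n' }
For A:
  PREDICT(A → id P) = { 'id' }
  PREDICT(A → y n P) = { 'y' }

All predict sets are disjoint. The grammar IS LL(1).

Answer: Yes, the grammar is LL(1).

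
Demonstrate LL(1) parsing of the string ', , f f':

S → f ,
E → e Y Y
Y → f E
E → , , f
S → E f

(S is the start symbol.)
Stack is shown with the top on the left.

Stack      Input      Action
----------------------------
S $        , , f f $  output S → E f
E f $      , , f f $  output E → , , f
, , f f $  , , f f $  match ','
, f f $    , f f $    match ','
f f $      f f $      match 'f'
f $        f $        match 'f'
$          $          accept

The string is accepted.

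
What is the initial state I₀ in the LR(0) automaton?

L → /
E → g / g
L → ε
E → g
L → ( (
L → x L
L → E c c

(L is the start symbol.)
{ [E → . g / g], [E → . g], [L → . ( (], [L → . /], [L → . E c c], [L → . x L], [L → .], [L' → . L] }

First, augment the grammar with L' → L
I₀ = CLOSURE({ [L' → . L] }):
  [L' → . L] has the dot before L: add [L → . /], [L → .], [L → . ( (], [L → . x L], [L → . E c c]
  [L → . E c c] has the dot before E: add [E → . g / g], [E → . g]
No further items can be added.

I₀ = { [E → . g / g], [E → . g], [L → . ( (], [L → . /], [L → . E c c], [L → . x L], [L → .], [L' → . L] }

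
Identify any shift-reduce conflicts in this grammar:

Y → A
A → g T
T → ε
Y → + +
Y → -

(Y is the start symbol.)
No shift-reduce conflicts

A shift-reduce conflict occurs when an LR(0) state has both:
  - a complete (reduce) item [A → α .] (dot at the end), and
  - a shift item [B → β . c γ] (dot before a terminal).

Augment with Y' → Y and build the canonical LR(0) collection (I0 = CLOSURE({[Y' → . Y]}), then GOTO on every symbol after a dot until no new states appear). It has 8 states:
  I0: { [A → . g T], [Y → . + +], [Y → . -], [Y → . A], [Y' → . Y] }  — shift
  I1: { [Y → + . +] }  — shift
  I2: { [Y → - .] }  — reduce
  I3: { [Y → A .] }  — reduce
  I4: { [Y' → Y .] }  — accept
  I5: { [A → g . T], [T → .] }  — reduce
  I6: { [A → g T .] }  — reduce
  I7: { [Y → + + .] }  — reduce

No state contains both a complete item and a shift item.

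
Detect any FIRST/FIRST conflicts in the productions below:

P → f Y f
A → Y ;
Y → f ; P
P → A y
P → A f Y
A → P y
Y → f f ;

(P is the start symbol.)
Yes. P → f Y f / P → A y on { 'f' }; P → f Y f / P → A f Y on { 'f' }; P → A y / P → A f Y on { 'f' }; A → Y ';' / A → P y on { 'f' }; Y → f ';' P / Y → f f ';' on { 'f' }

A FIRST/FIRST conflict occurs when two productions N → α and N → β for the same non-terminal have FIRST(α) ∩ FIRST(β) ≠ ∅ (with ε ∈ FIRST of a nullable right-hand side, so two nullable alternatives also conflict).

FIRST sets of the non-terminals at (or reachable through a nullable prefix from) the front of some alternative:
  FIRST(A) = { 'f' }
  FIRST(Y) = { 'f' }
  FIRST(P) = { 'f' }

Productions for P:
  P → f Y f: FIRST = { 'f' }
  P → A y: FIRST = { 'f' }
  P → A f Y: FIRST = { 'f' }
Productions for A:
  A → Y ;: FIRST = { 'f' }
  A → P y: FIRST = { 'f' }
Productions for Y:
  Y → f ; P: FIRST = { 'f' }
  Y → f f ;: FIRST = { 'f' }

Conflict for P: P → f Y f and P → A y
  Overlap: { 'f' }
Conflict for P: P → f Y f and P → A f Y
  Overlap: { 'f' }
Conflict for P: P → A y and P → A f Y
  Overlap: { 'f' }
Conflict for A: A → Y ; and A → P y
  Overlap: { 'f' }
Conflict for Y: Y → f ; P and Y → f f ;
  Overlap: { 'f' }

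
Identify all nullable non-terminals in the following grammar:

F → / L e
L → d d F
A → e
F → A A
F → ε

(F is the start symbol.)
A non-terminal is nullable if it can derive ε (the empty string): either it has an ε-production, or it has a production whose right-hand side consists entirely of nullable non-terminals.

ε-productions: F → ε
So F is immediately nullable.
No further non-terminal can be added: every production for the remaining non-terminals contains a terminal or a non-nullable non-terminal.
Nullable = { 'F' }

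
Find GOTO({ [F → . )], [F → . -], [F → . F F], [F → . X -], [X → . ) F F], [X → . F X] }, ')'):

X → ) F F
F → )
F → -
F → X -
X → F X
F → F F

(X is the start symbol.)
GOTO(I, ')') = CLOSURE({ [A → αX.β] : [A → α.Xβ] ∈ I, X = ')' })

Items with dot before ')', with the dot advanced:
  [F → . )] → [F → ) .]
  [X → . ) F F] → [X → ) . F F]
Closure of the advanced items:
  [X → ) . F F] has the dot before F: add [F → . )], [F → . -], [F → . X -], [F → . F F]
  [F → . X -] has the dot before X: add [X → . ) F F], [X → . F X]

GOTO = { [F → ) .], [F → . )], [F → . -], [F → . F F], [F → . X -], [X → ) . F F], [X → . ) F F], [X → . F X] }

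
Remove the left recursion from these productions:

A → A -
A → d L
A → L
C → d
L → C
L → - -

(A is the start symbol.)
A → d L A'
A → L A'
A' → - A'
A' → ε
C → d
L → C
L → - -

A is directly left-recursive. The standard transformation for
  A → A α₁ | ... | A α_m | β₁ | ... | β_n
is
  A  → β₁ A' | ... | β_n A'
  A' → α₁ A' | ... | α_m A' | ε

A → d L becomes A → d L A'
A → L becomes A → L A'
A → A - becomes A' → - A'
Add A' → ε

Productions for other non-terminals are unchanged:
  C → d
  L → C
  L → - -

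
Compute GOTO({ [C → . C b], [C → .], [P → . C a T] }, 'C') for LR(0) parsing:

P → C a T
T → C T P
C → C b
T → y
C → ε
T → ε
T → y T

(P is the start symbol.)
{ [C → C . b], [P → C . a T] }

GOTO(I, 'C') = CLOSURE({ [A → αX.β] : [A → α.Xβ] ∈ I, X = 'C' })

Items with dot before 'C', with the dot advanced:
  [C → . C b] → [C → C . b]
  [P → . C a T] → [P → C . a T]
Closure adds nothing (no advanced item has the dot before a non-terminal).

GOTO = { [C → C . b], [P → C . a T] }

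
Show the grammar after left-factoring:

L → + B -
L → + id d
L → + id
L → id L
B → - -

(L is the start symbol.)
Left-factoring transforms A → αβ₁ | αβ₂ into A → αA' and A' → β₁ | β₂
(α is the longest common prefix among the alternatives). Repeat until
no nonterminal has two alternatives with a common prefix.

Round 1: L has alternatives sharing prefix '+'. Introduce L': L → + L'
  Add: L' → B -
  Add: L' → id d
  Add: L' → id

Round 2: L' has alternatives sharing prefix 'id'. Introduce L'': L' → id L''
  Add: L'' → d
  Add: L'' → ε

No remaining common prefixes — done.

Resulting grammar:
L → + L'
L' → B -
L' → id L''
L'' → d
L'' → ε
L → id L
B → - -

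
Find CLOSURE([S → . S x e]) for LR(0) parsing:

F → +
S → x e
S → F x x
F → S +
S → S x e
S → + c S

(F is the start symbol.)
{ [F → . +], [F → . S +], [S → . + c S], [S → . F x x], [S → . S x e], [S → . x e] }

To compute CLOSURE, for each item [A → α.Bβ] where B is a non-terminal, add [B → .γ] for all productions B → γ; repeat for the newly added items until nothing changes.

Start with: [S → . S x e]
  [S → . S x e] has the dot before S: add [S → . x e], [S → . F x x], [S → . + c S]
  [S → . F x x] has the dot before F: add [F → . +], [F → . S +]
No further items can be added.

CLOSURE = { [F → . +], [F → . S +], [S → . + c S], [S → . F x x], [S → . S x e], [S → . x e] }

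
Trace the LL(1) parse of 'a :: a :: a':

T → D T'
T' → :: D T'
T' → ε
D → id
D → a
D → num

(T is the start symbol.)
Stack is shown with the top on the left.

Stack      Input          Action
--------------------------------
T $        a :: a :: a $  output T → D T'
D T' $     a :: a :: a $  output D → a
a T' $     a :: a :: a $  match 'a'
T' $       :: a :: a $    output T' → :: D T'
:: D T' $  :: a :: a $    match '::'
D T' $     a :: a $       output D → a
a T' $     a :: a $       match 'a'
T' $       :: a $         output T' → :: D T'
:: D T' $  :: a $         match '::'
D T' $     a $            output D → a
a T' $     a $            match 'a'
T' $       $              output T' → ε
$          $              accept

The string is accepted.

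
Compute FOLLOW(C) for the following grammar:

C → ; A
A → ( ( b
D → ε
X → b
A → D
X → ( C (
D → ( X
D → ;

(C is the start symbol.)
To compute FOLLOW(C), find every occurrence of C on a right-hand side N → α C β: add FIRST(β) \ {ε}, and if β is empty or nullable also add FOLLOW(N). Iterate to a fixed point.

C is the start symbol, so $ ∈ FOLLOW(C).
In X → ( C (: C is followed by '(', add FIRST('(') \ {ε} = { '(' }

Taking the union: FOLLOW(C) = { $, '(' }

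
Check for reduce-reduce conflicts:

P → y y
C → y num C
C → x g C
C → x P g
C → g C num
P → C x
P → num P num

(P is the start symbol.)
No reduce-reduce conflicts

Augment with P' → P and build the canonical LR(0) collection (I0 = CLOSURE({[P' → . P]}), then GOTO on every symbol after a dot until no new states appear). It has 20 states:
  I0: { [C → . g C num], [C → . x P g], [C → . x g C], [C → . y num C], [P → . C x], [P → . num P num], [P → . y y], [P' → . P] }  — shift
  I1: { [P → C . x] }  — shift
  I2: { [P' → P .] }  — accept
  I3: { [C → . g C num], [C → . x P g], [C → . x g C], [C → . y num C], [C → g . C num] }  — shift
  I4: { [C → . g C num], [C → . x P g], [C → . x g C], [C → . y num C], [P → . C x], [P → . num P num], [P → . y y], [P → num . P num] }  — shift
  I5: { [C → . g C num], [C → . x P g], [C → . x g C], [C → . y num C], [C → x . P g], [C → x . g C], [P → . C x], [P → . num P num], [P → . y y] }  — shift
  I6: { [C → y . num C], [P → y . y] }  — shift
  I7: { [C → . g C num], [C → . x P g], [C → . x g C], [C → . y num C], [C → y num . C] }  — shift
  I8: { [P → y y .] }  — reduce
  I9: { [C → y num C .] }  — reduce
  I10: { [C → y . num C] }  — shift
  I11: { [C → x P . g] }  — shift
  I12: { [C → . g C num], [C → . x P g], [C → . x g C], [C → . y num C], [C → g . C num], [C → x g . C] }  — shift
  I13: { [C → g C . num], [C → x g C .] }  — shift, reduce
  I14: { [C → g C num .] }  — reduce
  I15: { [C → x P g .] }  — reduce
  I16: { [P → num P . num] }  — shift
  I17: { [P → num P num .] }  — reduce
  I18: { [C → g C . num] }  — shift
  I19: { [P → C x .] }  — reduce

No state contains more than one complete item.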